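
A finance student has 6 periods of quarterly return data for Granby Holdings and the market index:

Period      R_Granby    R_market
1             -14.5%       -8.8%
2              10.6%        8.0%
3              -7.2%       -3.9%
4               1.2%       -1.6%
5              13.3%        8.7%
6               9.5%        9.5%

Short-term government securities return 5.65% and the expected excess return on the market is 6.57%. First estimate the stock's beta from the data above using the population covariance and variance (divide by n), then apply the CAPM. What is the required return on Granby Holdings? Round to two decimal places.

14.78%

Mean R_i = (-14.5 + 10.6 − 7.2 + 1.2 + 13.3 + 9.5) / 6 = 2.1500%
Mean R_m = (-8.8 + 8.0 − 3.9 − 1.6 + 8.7 + 9.5) / 6 = 1.9833%
Σ(R_i − R̄_i)(R_m − R̄_m) = 418.9350  ⇒  Cov = 418.9350 / 6 = 69.8225
Σ(R_m − R̄_m)² = 301.5483  ⇒  Var(R_m) = 301.5483 / 6 = 50.2581
β = Cov / Var(R_m) = 69.8225 / 50.2581 = 1.3893
E(R) = R_f + β × MRP = 5.65% + 1.3893 × 6.57% = 14.78%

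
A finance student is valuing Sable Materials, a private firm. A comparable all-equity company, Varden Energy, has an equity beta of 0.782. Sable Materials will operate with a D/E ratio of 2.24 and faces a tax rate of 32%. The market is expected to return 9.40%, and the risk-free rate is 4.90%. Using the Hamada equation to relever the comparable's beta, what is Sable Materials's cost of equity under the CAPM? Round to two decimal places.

13.78%

β_L = β_U × [1 + (1 − t)(D/E)] = 0.782 × [1 + (1 − 0.32) × 2.24]
    = 0.782 × [1 + 0.68 × 2.24] = 0.782 × 2.5232 = 1.9731
MRP = 9.40% − 4.90% = 4.50%
E(R) = R_f + β_L × MRP = 4.90% + 1.9731 × 4.50% = 13.78%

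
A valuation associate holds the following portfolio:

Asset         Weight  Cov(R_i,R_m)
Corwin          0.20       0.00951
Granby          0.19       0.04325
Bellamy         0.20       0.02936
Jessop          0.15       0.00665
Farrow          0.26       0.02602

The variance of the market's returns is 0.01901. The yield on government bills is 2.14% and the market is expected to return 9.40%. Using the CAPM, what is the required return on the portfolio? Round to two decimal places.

11.21%

β_Corwin = 0.00951 / 0.01901 = 0.5003
β_Granby = 0.04325 / 0.01901 = 2.2751
β_Bellamy = 0.02936 / 0.01901 = 1.5445
β_Jessop = 0.00665 / 0.01901 = 0.3498
β_Farrow = 0.02602 / 0.01901 = 1.3688
β_P = Σ w_i β_i = 0.20×0.5003 + 0.19×2.2751 + 0.20×1.5445 + 0.15×0.3498 + 0.26×1.3688 = 1.2496
MRP = 9.40% − 2.14% = 7.26%
E(R_P) = R_f + β_P × MRP = 2.14% + 1.2496 × 7.26% = 11.21%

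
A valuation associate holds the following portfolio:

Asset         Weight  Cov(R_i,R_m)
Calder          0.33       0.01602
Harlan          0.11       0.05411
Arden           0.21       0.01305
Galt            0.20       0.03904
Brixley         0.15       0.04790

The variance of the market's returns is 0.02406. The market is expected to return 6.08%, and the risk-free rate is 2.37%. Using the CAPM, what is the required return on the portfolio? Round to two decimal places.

β_Calder = 0.01602 / 0.02406 = 0.6658
β_Harlan = 0.05411 / 0.02406 = 2.2490
β_Arden = 0.01305 / 0.02406 = 0.5424
β_Galt = 0.03904 / 0.02406 = 1.6226
β_Brixley = 0.04790 / 0.02406 = 1.9909
β_P = Σ w_i β_i = 0.33×0.6658 + 0.11×2.2490 + 0.21×0.5424 + 0.20×1.6226 + 0.15×1.9909 = 1.2042
MRP = 6.08% − 2.37% = 3.71%
E(R_P) = R_f + β_P × MRP = 2.37% + 1.2042 × 3.71% = 6.84%

6.84%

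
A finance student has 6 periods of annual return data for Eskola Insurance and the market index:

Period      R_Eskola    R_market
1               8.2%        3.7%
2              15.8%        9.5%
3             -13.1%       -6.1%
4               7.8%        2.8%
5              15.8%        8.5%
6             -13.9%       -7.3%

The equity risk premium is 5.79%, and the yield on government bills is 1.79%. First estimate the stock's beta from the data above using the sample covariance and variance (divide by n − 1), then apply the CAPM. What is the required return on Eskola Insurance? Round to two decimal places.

Mean R_i = (8.2 + 15.8 − 13.1 + 7.8 + 15.8 − 13.9) / 6 = 3.4333%
Mean R_m = (3.7 + 9.5 − 6.1 + 2.8 + 8.5 − 7.3) / 6 = 1.8500%
Σ(R_i − R̄_i)(R_m − R̄_m) = 479.8500  ⇒  Cov = 479.8500 / 5 = 95.9700
Σ(R_m − R̄_m)² = 253.9950  ⇒  Var(R_m) = 253.9950 / 5 = 50.7990
β = Cov / Var(R_m) = 95.9700 / 50.7990 = 1.8892
E(R) = R_f + β × MRP = 1.79% + 1.8892 × 5.79% = 12.73%

12.73%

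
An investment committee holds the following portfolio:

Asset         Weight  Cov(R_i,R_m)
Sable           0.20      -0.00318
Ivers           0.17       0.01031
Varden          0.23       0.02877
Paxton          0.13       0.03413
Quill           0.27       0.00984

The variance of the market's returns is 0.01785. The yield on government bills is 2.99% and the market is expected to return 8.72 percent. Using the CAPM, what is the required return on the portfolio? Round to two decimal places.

7.75%

β_Sable = -0.00318 / 0.01785 = -0.1782
β_Ivers = 0.01031 / 0.01785 = 0.5776
β_Varden = 0.02877 / 0.01785 = 1.6118
β_Paxton = 0.03413 / 0.01785 = 1.9120
β_Quill = 0.00984 / 0.01785 = 0.5513
β_P = Σ w_i β_i = 0.20×-0.1782 + 0.17×0.5776 + 0.23×1.6118 + 0.13×1.9120 + 0.27×0.5513 = 0.8307
MRP = 8.72% − 2.99% = 5.73%
E(R_P) = R_f + β_P × MRP = 2.99% + 0.8307 × 5.73% = 7.75%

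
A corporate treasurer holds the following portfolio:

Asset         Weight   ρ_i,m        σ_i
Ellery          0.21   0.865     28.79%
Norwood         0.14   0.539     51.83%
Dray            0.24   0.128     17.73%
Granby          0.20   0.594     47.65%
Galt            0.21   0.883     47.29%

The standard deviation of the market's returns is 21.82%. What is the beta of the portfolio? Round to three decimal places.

1.105

β_Ellery = 0.865 × 28.79% / 21.82% = 1.1413
β_Norwood = 0.539 × 51.83% / 21.82% = 1.2803
β_Dray = 0.128 × 17.73% / 21.82% = 0.1040
β_Granby = 0.594 × 47.65% / 21.82% = 1.2972
β_Galt = 0.883 × 47.29% / 21.82% = 1.9137
β_P = Σ w_i β_i = 0.21×1.1413 + 0.14×1.2803 + 0.24×0.1040 + 0.20×1.2972 + 0.21×1.9137 = 1.1052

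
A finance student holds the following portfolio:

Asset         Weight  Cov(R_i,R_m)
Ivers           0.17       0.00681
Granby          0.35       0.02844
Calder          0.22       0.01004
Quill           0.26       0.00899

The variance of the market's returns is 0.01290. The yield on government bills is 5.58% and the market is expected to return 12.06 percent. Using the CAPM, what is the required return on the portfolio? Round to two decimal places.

β_Ivers = 0.00681 / 0.01290 = 0.5279
β_Granby = 0.02844 / 0.01290 = 2.2047
β_Calder = 0.01004 / 0.01290 = 0.7783
β_Quill = 0.00899 / 0.01290 = 0.6969
β_P = Σ w_i β_i = 0.17×0.5279 + 0.35×2.2047 + 0.22×0.7783 + 0.26×0.6969 = 1.2138
MRP = 12.06% − 5.58% = 6.48%
E(R_P) = R_f + β_P × MRP = 5.58% + 1.2138 × 6.48% = 13.45%

13.45%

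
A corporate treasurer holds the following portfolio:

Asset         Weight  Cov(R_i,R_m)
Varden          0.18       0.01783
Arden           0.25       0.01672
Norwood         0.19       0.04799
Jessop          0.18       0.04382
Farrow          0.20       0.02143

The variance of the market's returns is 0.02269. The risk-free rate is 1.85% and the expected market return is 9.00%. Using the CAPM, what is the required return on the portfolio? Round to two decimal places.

10.89%

β_Varden = 0.01783 / 0.02269 = 0.7858
β_Arden = 0.01672 / 0.02269 = 0.7369
β_Norwood = 0.04799 / 0.02269 = 2.1150
β_Jessop = 0.04382 / 0.02269 = 1.9312
β_Farrow = 0.02143 / 0.02269 = 0.9445
β_P = Σ w_i β_i = 0.18×0.7858 + 0.25×0.7369 + 0.19×2.1150 + 0.18×1.9312 + 0.20×0.9445 = 1.2640
MRP = 9.00% − 1.85% = 7.15%
E(R_P) = R_f + β_P × MRP = 1.85% + 1.2640 × 7.15% = 10.89%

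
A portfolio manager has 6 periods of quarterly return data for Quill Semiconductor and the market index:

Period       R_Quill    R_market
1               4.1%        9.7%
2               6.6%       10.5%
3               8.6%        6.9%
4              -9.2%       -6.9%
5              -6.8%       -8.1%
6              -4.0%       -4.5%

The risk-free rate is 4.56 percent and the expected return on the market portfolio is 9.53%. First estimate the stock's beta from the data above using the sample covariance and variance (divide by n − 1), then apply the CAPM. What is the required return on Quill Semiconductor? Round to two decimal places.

Mean R_i = (4.1 + 6.6 + 8.6 − 9.2 − 6.8 − 4.0) / 6 = -0.1167%
Mean R_m = (9.7 + 10.5 + 6.9 − 6.9 − 8.1 − 4.5) / 6 = 1.2667%
Σ(R_i − R̄_i)(R_m − R̄_m) = 305.8567  ⇒  Cov = 305.8567 / 5 = 61.1713
Σ(R_m − R̄_m)² = 375.7933  ⇒  Var(R_m) = 375.7933 / 5 = 75.1587
β = Cov / Var(R_m) = 61.1713 / 75.1587 = 0.8139
MRP = 9.53% − 4.56% = 4.97%
E(R) = R_f + β × MRP = 4.56% + 0.8139 × 4.97% = 8.61%

8.61%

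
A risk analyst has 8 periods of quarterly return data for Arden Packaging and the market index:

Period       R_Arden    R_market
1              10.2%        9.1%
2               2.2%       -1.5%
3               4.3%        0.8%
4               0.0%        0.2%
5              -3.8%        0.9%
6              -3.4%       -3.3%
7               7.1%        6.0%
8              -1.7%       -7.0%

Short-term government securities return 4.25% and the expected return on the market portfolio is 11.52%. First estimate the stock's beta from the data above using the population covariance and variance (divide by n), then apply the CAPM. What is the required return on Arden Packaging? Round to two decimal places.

Mean R_i = (10.2 + 2.2 + 4.3 + 0.0 − 3.8 − 3.4 + 7.1 − 1.7) / 8 = 1.8625%
Mean R_m = (9.1 − 1.5 + 0.8 + 0.2 + 0.9 − 3.3 + 6.0 − 7.0) / 8 = 0.6500%
Σ(R_i − R̄_i)(R_m − R̄_m) = 145.5750  ⇒  Cov = 145.5750 / 8 = 18.1969
Σ(R_m − R̄_m)² = 179.0600  ⇒  Var(R_m) = 179.0600 / 8 = 22.3825
β = Cov / Var(R_m) = 18.1969 / 22.3825 = 0.8130
MRP = 11.52% − 4.25% = 7.27%
E(R) = R_f + β × MRP = 4.25% + 0.8130 × 7.27% = 10.16%

10.16%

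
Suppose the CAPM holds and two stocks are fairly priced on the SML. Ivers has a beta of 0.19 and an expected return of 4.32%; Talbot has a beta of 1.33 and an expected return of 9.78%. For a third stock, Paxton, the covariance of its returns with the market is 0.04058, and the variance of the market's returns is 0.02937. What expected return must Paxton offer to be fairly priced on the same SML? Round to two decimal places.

MRP = (9.78% − 4.32%) / (1.33 − 0.19) = 4.7895%
R_f = 4.32% − 0.19 × 4.7895% = 3.4100%
β_Paxton = Cov / Var(R_m) = 0.04058 / 0.02937 = 1.3817
E(R_Paxton) = R_f + β × MRP = 3.4100% + 1.3817 × 4.7895% = 10.03%

10.03%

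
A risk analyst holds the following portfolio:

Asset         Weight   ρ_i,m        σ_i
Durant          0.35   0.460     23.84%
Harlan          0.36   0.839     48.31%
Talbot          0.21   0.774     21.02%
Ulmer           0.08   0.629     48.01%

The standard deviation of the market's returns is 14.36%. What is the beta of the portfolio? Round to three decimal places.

1.690

β_Durant = 0.460 × 23.84% / 14.36% = 0.7637
β_Harlan = 0.839 × 48.31% / 14.36% = 2.8226
β_Talbot = 0.774 × 21.02% / 14.36% = 1.1330
β_Ulmer = 0.629 × 48.01% / 14.36% = 2.1029
β_P = Σ w_i β_i = 0.35×0.7637 + 0.36×2.8226 + 0.21×1.1330 + 0.08×2.1029 = 1.6896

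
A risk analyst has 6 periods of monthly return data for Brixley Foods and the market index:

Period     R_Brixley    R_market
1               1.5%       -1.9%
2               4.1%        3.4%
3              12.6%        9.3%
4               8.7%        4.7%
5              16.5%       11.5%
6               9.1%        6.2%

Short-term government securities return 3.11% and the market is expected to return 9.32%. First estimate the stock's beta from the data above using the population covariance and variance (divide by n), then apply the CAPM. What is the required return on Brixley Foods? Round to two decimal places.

10.11%

Mean R_i = (1.5 + 4.1 + 12.6 + 8.7 + 16.5 + 9.1) / 6 = 8.7500%
Mean R_m = (-1.9 + 3.4 + 9.3 + 4.7 + 11.5 + 6.2) / 6 = 5.5333%
Σ(R_i − R̄_i)(R_m − R̄_m) = 124.8300  ⇒  Cov = 124.8300 / 6 = 20.8050
Σ(R_m − R̄_m)² = 110.7333  ⇒  Var(R_m) = 110.7333 / 6 = 18.4556
β = Cov / Var(R_m) = 20.8050 / 18.4556 = 1.1273
MRP = 9.32% − 3.11% = 6.21%
E(R) = R_f + β × MRP = 3.11% + 1.1273 × 6.21% = 10.11%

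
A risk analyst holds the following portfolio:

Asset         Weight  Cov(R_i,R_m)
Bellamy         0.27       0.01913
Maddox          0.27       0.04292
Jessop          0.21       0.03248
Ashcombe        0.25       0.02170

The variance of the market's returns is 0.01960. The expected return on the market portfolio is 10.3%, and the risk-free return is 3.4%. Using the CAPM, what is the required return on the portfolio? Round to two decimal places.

β_Bellamy = 0.01913 / 0.01960 = 0.9760
β_Maddox = 0.04292 / 0.01960 = 2.1898
β_Jessop = 0.03248 / 0.01960 = 1.6571
β_Ashcombe = 0.02170 / 0.01960 = 1.1071
β_P = Σ w_i β_i = 0.27×0.9760 + 0.27×2.1898 + 0.21×1.6571 + 0.25×1.1071 = 1.4795
MRP = 10.3% − 3.4% = 6.90%
E(R_P) = R_f + β_P × MRP = 3.4% + 1.4795 × 6.9% = 13.61%

13.61%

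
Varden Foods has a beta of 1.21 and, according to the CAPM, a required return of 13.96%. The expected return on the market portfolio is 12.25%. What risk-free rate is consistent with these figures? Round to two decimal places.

4.11%

E(R) = R_f + β(E(R_m) − R_f) = R_f(1 − β) + β·E(R_m)
13.96% = R_f × (1 − 1.21) + 1.21 × 12.25%
13.96% = R_f × -0.21 + 14.8225%
R_f = (13.96% − 14.8225%) / -0.21 = 4.11%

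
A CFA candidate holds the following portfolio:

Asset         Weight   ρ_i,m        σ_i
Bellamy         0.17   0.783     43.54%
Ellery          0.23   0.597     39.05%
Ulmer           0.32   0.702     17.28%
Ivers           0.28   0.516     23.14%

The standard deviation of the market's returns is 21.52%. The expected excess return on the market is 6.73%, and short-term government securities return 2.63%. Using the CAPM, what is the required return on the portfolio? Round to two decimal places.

β_Bellamy = 0.783 × 43.54% / 21.52% = 1.5842
β_Ellery = 0.597 × 39.05% / 21.52% = 1.0833
β_Ulmer = 0.702 × 17.28% / 21.52% = 0.5637
β_Ivers = 0.516 × 23.14% / 21.52% = 0.5548
β_P = Σ w_i β_i = 0.17×1.5842 + 0.23×1.0833 + 0.32×0.5637 + 0.28×0.5548 = 0.8542
E(R_P) = R_f + β_P × MRP = 2.63% + 0.8542 × 6.73% = 8.38%

8.38%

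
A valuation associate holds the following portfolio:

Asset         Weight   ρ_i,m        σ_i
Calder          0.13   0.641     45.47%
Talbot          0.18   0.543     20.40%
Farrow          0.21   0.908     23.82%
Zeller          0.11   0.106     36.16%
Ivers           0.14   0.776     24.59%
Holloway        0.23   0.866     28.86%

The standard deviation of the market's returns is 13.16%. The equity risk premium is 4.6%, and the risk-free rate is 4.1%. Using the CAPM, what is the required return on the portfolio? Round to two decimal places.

β_Calder = 0.641 × 45.47% / 13.16% = 2.2148
β_Talbot = 0.543 × 20.40% / 13.16% = 0.8417
β_Farrow = 0.908 × 23.82% / 13.16% = 1.6435
β_Zeller = 0.106 × 36.16% / 13.16% = 0.2913
β_Ivers = 0.776 × 24.59% / 13.16% = 1.4500
β_Holloway = 0.866 × 28.86% / 13.16% = 1.8991
β_P = Σ w_i β_i = 0.13×2.2148 + 0.18×0.8417 + 0.21×1.6435 + 0.11×0.2913 + 0.14×1.4500 + 0.23×1.8991 = 1.4564
E(R_P) = R_f + β_P × MRP = 4.1% + 1.4564 × 4.6% = 10.80%

10.80%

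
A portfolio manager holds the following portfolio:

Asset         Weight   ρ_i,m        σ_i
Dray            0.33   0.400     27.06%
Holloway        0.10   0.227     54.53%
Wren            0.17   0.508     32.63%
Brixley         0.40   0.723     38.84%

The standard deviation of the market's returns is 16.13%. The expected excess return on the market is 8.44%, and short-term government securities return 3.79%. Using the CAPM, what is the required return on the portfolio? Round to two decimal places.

β_Dray = 0.400 × 27.06% / 16.13% = 0.6710
β_Holloway = 0.227 × 54.53% / 16.13% = 0.7674
β_Wren = 0.508 × 32.63% / 16.13% = 1.0277
β_Brixley = 0.723 × 38.84% / 16.13% = 1.7409
β_P = Σ w_i β_i = 0.33×0.6710 + 0.10×0.7674 + 0.17×1.0277 + 0.40×1.7409 = 1.1692
E(R_P) = R_f + β_P × MRP = 3.79% + 1.1692 × 8.44% = 13.66%

13.66%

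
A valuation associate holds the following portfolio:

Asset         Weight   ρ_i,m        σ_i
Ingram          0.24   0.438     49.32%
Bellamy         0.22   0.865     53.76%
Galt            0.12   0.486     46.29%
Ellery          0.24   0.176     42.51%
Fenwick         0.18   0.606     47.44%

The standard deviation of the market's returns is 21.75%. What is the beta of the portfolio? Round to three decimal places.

β_Ingram = 0.438 × 49.32% / 21.75% = 0.9932
β_Bellamy = 0.865 × 53.76% / 21.75% = 2.1380
β_Galt = 0.486 × 46.29% / 21.75% = 1.0343
β_Ellery = 0.176 × 42.51% / 21.75% = 0.3440
β_Fenwick = 0.606 × 47.44% / 21.75% = 1.3218
β_P = Σ w_i β_i = 0.24×0.9932 + 0.22×2.1380 + 0.12×1.0343 + 0.24×0.3440 + 0.18×1.3218 = 1.1533

1.153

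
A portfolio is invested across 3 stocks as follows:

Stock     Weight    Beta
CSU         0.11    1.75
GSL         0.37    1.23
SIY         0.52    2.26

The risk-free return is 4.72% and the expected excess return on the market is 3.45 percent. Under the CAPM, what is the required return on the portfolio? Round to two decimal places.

β_P = Σ w_i β_i = 0.11×1.75 + 0.37×1.23 + 0.52×2.26 = 1.8228
E(R_P) = R_f + β_P × MRP = 4.72% + 1.8228 × 3.45% = 11.01%

11.01%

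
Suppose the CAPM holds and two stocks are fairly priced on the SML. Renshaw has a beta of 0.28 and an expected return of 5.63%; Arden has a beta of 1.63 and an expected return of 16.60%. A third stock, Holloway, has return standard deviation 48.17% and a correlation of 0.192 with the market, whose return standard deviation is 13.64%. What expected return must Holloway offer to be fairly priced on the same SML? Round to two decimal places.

8.86%

MRP = (16.60% − 5.63%) / (1.63 − 0.28) = 8.1259%
R_f = 5.63% − 0.28 × 8.1259% = 3.3547%
β_Holloway = ρ·σ_i/σ_m = 0.192 × 48.17 / 13.64 = 0.6781
E(R_Holloway) = R_f + β × MRP = 3.3547% + 0.6781 × 8.1259% = 8.86%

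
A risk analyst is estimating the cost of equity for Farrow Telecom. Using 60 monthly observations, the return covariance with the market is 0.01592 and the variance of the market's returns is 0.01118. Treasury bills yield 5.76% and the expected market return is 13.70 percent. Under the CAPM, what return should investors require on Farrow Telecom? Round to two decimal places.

17.07%

β = Cov(R_i, R_m) / Var(R_m) = 0.01592 / 0.01118 = 1.4240
MRP = 13.70% − 5.76% = 7.94%
E(R) = R_f + β × MRP = 5.76% + 1.4240 × 7.94% = 17.07%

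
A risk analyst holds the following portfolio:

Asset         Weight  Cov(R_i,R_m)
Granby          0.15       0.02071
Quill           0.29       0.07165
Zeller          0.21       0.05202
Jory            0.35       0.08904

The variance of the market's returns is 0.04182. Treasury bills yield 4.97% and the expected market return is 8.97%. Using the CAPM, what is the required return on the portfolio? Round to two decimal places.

11.28%

β_Granby = 0.02071 / 0.04182 = 0.4952
β_Quill = 0.07165 / 0.04182 = 1.7133
β_Zeller = 0.05202 / 0.04182 = 1.2439
β_Jory = 0.08904 / 0.04182 = 2.1291
β_P = Σ w_i β_i = 0.15×0.4952 + 0.29×1.7133 + 0.21×1.2439 + 0.35×2.1291 = 1.5775
MRP = 8.97% − 4.97% = 4.00%
E(R_P) = R_f + β_P × MRP = 4.97% + 1.5775 × 4.00% = 11.28%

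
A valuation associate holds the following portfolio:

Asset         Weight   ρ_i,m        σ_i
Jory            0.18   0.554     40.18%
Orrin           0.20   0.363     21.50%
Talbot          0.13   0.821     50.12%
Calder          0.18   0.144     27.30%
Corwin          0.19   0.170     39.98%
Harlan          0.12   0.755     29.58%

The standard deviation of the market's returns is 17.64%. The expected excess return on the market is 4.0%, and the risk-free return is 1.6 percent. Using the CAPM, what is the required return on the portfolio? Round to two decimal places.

5.14%

β_Jory = 0.554 × 40.18% / 17.64% = 1.2619
β_Orrin = 0.363 × 21.50% / 17.64% = 0.4424
β_Talbot = 0.821 × 50.12% / 17.64% = 2.3327
β_Calder = 0.144 × 27.30% / 17.64% = 0.2229
β_Corwin = 0.170 × 39.98% / 17.64% = 0.3853
β_Harlan = 0.755 × 29.58% / 17.64% = 1.2660
β_P = Σ w_i β_i = 0.18×1.2619 + 0.20×0.4424 + 0.13×2.3327 + 0.18×0.2229 + 0.19×0.3853 + 0.12×1.2660 = 0.8841
E(R_P) = R_f + β_P × MRP = 1.6% + 0.8841 × 4.0% = 5.14%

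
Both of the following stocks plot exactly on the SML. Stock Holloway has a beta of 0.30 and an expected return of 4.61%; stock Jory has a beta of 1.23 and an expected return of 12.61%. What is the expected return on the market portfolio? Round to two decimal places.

Both satisfy E(R) = R_f + β·MRP, so the slope of the SML is
MRP = (12.61% − 4.61%) / (1.23 − 0.30) = 8.00% / 0.93 = 8.6022%
R_f = E(R_Holloway) − β_Holloway·MRP = 4.61% − 0.30 × 8.6022% = 2.0293%
E(R_m) = R_f + MRP = 2.0293% + 8.6022% = 10.63%

10.63%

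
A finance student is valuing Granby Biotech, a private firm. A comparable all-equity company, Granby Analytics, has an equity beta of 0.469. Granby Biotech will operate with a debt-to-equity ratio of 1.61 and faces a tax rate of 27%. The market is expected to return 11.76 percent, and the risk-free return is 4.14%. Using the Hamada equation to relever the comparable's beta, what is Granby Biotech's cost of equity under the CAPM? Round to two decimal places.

11.91%

β_L = β_U × [1 + (1 − t)(D/E)] = 0.469 × [1 + (1 − 0.27) × 1.61]
    = 0.469 × [1 + 0.73 × 1.61] = 0.469 × 2.1753 = 1.0202
MRP = 11.76% − 4.14% = 7.62%
E(R) = R_f + β_L × MRP = 4.14% + 1.0202 × 7.62% = 11.91%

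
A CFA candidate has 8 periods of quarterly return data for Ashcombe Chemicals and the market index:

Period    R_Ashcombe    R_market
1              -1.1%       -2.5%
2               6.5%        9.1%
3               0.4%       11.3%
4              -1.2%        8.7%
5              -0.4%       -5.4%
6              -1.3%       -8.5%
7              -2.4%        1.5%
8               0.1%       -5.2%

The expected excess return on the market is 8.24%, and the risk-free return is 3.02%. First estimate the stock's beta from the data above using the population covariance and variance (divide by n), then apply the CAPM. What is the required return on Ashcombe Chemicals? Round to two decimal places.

Mean R_i = (-1.1 + 6.5 + 0.4 − 1.2 − 0.4 − 1.3 − 2.4 + 0.1) / 8 = 0.0750%
Mean R_m = (-2.5 + 9.1 + 11.3 + 8.7 − 5.4 − 8.5 + 1.5 − 5.2) / 8 = 1.1250%
Σ(R_i − R̄_i)(R_m − R̄_m) = 64.3950  ⇒  Cov = 64.3950 / 8 = 8.0494
Σ(R_m − R̄_m)² = 413.0150  ⇒  Var(R_m) = 413.0150 / 8 = 51.6269
β = Cov / Var(R_m) = 8.0494 / 51.6269 = 0.1559
E(R) = R_f + β × MRP = 3.02% + 0.1559 × 8.24% = 4.30%

4.30%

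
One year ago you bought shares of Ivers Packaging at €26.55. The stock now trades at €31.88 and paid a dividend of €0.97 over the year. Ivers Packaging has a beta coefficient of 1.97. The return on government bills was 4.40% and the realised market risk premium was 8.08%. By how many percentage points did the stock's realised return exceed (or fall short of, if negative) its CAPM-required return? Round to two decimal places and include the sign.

Realised HPR = (P1 + D1 − P0) / P0 = (31.88 + 0.97 − 26.55) / 26.55 = 6.30 / 26.55 = 23.7288%
CAPM required = R_f + β·MRP = 4.40% + 1.97 × 8.08% = 20.3176%
α = realised − required = 23.7288% − 20.3176% = +3.41%

+3.41%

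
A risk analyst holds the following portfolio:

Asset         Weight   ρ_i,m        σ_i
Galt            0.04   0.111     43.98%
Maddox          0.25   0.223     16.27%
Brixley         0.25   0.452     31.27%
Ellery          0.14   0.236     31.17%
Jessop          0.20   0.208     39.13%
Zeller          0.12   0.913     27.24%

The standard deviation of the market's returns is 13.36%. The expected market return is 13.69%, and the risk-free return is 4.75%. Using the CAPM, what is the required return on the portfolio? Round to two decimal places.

11.63%

β_Galt = 0.111 × 43.98% / 13.36% = 0.3654
β_Maddox = 0.223 × 16.27% / 13.36% = 0.2716
β_Brixley = 0.452 × 31.27% / 13.36% = 1.0579
β_Ellery = 0.236 × 31.17% / 13.36% = 0.5506
β_Jessop = 0.208 × 39.13% / 13.36% = 0.6092
β_Zeller = 0.913 × 27.24% / 13.36% = 1.8615
β_P = Σ w_i β_i = 0.04×0.3654 + 0.25×0.2716 + 0.25×1.0579 + 0.14×0.5506 + 0.20×0.6092 + 0.12×1.8615 = 0.7693
MRP = 13.69% − 4.75% = 8.94%
E(R_P) = R_f + β_P × MRP = 4.75% + 0.7693 × 8.94% = 11.63%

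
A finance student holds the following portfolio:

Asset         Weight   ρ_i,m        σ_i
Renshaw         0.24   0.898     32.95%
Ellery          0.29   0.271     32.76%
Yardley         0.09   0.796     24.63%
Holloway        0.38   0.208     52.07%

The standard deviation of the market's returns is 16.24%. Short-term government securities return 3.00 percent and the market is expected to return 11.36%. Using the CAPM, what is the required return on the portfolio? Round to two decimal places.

β_Renshaw = 0.898 × 32.95% / 16.24% = 1.8220
β_Ellery = 0.271 × 32.76% / 16.24% = 0.5467
β_Yardley = 0.796 × 24.63% / 16.24% = 1.2072
β_Holloway = 0.208 × 52.07% / 16.24% = 0.6669
β_P = Σ w_i β_i = 0.24×1.8220 + 0.29×0.5467 + 0.09×1.2072 + 0.38×0.6669 = 0.9579
MRP = 11.36% − 3.00% = 8.36%
E(R_P) = R_f + β_P × MRP = 3.00% + 0.9579 × 8.36% = 11.01%

11.01%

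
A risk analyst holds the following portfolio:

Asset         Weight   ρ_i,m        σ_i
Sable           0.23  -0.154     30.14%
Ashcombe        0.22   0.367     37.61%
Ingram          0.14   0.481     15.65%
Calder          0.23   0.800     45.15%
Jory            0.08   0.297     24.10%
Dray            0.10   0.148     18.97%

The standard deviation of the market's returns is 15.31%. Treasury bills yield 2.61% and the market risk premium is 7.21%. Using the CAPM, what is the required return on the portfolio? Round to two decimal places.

β_Sable = -0.154 × 30.14% / 15.31% = -0.3032
β_Ashcombe = 0.367 × 37.61% / 15.31% = 0.9016
β_Ingram = 0.481 × 15.65% / 15.31% = 0.4917
β_Calder = 0.800 × 45.15% / 15.31% = 2.3592
β_Jory = 0.297 × 24.10% / 15.31% = 0.4675
β_Dray = 0.148 × 18.97% / 15.31% = 0.1834
β_P = Σ w_i β_i = 0.23×-0.3032 + 0.22×0.9016 + 0.14×0.4917 + 0.23×2.3592 + 0.08×0.4675 + 0.10×0.1834 = 0.7958
E(R_P) = R_f + β_P × MRP = 2.61% + 0.7958 × 7.21% = 8.35%

8.35%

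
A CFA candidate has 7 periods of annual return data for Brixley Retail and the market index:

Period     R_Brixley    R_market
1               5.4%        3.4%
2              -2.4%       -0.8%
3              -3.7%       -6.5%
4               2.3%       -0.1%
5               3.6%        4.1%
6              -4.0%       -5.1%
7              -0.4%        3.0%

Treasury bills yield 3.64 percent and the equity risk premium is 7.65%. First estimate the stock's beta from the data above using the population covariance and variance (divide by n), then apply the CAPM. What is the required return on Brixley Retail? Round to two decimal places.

Mean R_i = (5.4 − 2.4 − 3.7 + 2.3 + 3.6 − 4.0 − 0.4) / 7 = 0.1143%
Mean R_m = (3.4 − 0.8 − 6.5 − 0.1 + 4.1 − 5.1 + 3.0) / 7 = -0.2857%
Σ(R_i − R̄_i)(R_m − R̄_m) = 78.2886  ⇒  Cov = 78.2886 / 7 = 11.1841
Σ(R_m − R̄_m)² = 105.7086  ⇒  Var(R_m) = 105.7086 / 7 = 15.1012
β = Cov / Var(R_m) = 11.1841 / 15.1012 = 0.7406
E(R) = R_f + β × MRP = 3.64% + 0.7406 × 7.65% = 9.31%

9.31%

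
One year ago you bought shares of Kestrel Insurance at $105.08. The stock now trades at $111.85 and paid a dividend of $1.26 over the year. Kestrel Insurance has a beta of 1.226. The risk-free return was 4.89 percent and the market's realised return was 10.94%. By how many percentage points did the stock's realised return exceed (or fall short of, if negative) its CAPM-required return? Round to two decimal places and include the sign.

-4.67%

Realised HPR = (P1 + D1 − P0) / P0 = (111.85 + 1.26 − 105.08) / 105.08 = 8.03 / 105.08 = 7.6418%
MRP = 10.94% − 4.89% = 6.05%
CAPM required = R_f + β·MRP = 4.89% + 1.226 × 6.05% = 12.30730%
α = realised − required = 7.6418% − 12.30730% = -4.67%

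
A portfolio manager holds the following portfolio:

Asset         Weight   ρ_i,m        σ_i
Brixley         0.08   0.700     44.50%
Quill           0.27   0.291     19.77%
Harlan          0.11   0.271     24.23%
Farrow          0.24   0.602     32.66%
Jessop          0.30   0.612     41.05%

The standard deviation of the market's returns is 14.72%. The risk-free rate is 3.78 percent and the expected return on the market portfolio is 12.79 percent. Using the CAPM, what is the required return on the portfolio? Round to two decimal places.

14.20%

β_Brixley = 0.700 × 44.50% / 14.72% = 2.1162
β_Quill = 0.291 × 19.77% / 14.72% = 0.3908
β_Harlan = 0.271 × 24.23% / 14.72% = 0.4461
β_Farrow = 0.602 × 32.66% / 14.72% = 1.3357
β_Jessop = 0.612 × 41.05% / 14.72% = 1.7067
β_P = Σ w_i β_i = 0.08×2.1162 + 0.27×0.3908 + 0.11×0.4461 + 0.24×1.3357 + 0.30×1.7067 = 1.1565
MRP = 12.79% − 3.78% = 9.01%
E(R_P) = R_f + β_P × MRP = 3.78% + 1.1565 × 9.01% = 14.20%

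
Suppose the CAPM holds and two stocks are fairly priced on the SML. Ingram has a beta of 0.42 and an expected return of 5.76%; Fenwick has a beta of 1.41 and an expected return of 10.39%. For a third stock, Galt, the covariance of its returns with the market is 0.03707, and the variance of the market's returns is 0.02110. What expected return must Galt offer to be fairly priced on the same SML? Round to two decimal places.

MRP = (10.39% − 5.76%) / (1.41 − 0.42) = 4.6768%
R_f = 5.76% − 0.42 × 4.6768% = 3.7957%
β_Galt = Cov / Var(R_m) = 0.03707 / 0.02110 = 1.7569
E(R_Galt) = R_f + β × MRP = 3.7957% + 1.7569 × 4.6768% = 12.01%

12.01%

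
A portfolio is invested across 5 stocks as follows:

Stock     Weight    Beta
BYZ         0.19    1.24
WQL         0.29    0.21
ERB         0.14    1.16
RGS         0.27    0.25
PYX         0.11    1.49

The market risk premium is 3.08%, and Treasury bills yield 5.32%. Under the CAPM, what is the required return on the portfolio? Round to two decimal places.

7.45%

β_P = Σ w_i β_i = 0.19×1.24 + 0.29×0.21 + 0.14×1.16 + 0.27×0.25 + 0.11×1.49 = 0.6903
E(R_P) = R_f + β_P × MRP = 5.32% + 0.6903 × 3.08% = 7.45%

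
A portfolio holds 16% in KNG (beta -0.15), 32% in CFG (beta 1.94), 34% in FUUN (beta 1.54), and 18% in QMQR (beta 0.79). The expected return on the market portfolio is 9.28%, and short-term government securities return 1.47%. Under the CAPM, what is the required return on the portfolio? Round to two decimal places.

β_P = Σ w_i β_i = 0.16×-0.15 + 0.32×1.94 + 0.34×1.54 + 0.18×0.79 = 1.2626
MRP = 9.28% − 1.47% = 7.81%
E(R_P) = R_f + β_P × MRP = 1.47% + 1.2626 × 7.81% = 11.33%

11.33%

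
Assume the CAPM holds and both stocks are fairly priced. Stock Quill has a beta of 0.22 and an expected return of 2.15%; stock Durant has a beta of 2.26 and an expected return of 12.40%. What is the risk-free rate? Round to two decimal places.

1.04%

Both satisfy E(R) = R_f + β·MRP, so the slope of the SML is
MRP = (12.40% − 2.15%) / (2.26 − 0.22) = 10.25% / 2.04 = 5.0245%
R_f = E(R_Quill) − β_Quill·MRP = 2.15% − 0.22 × 5.0245% = 1.0446%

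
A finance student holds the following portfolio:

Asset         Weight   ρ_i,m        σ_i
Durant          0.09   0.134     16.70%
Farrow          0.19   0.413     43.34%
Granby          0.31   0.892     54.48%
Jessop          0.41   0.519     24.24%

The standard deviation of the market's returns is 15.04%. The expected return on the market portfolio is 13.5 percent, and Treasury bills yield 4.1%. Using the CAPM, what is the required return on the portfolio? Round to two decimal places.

β_Durant = 0.134 × 16.70% / 15.04% = 0.1488
β_Farrow = 0.413 × 43.34% / 15.04% = 1.1901
β_Granby = 0.892 × 54.48% / 15.04% = 3.2311
β_Jessop = 0.519 × 24.24% / 15.04% = 0.8365
β_P = Σ w_i β_i = 0.09×0.1488 + 0.19×1.1901 + 0.31×3.2311 + 0.41×0.8365 = 1.5841
MRP = 13.5% − 4.1% = 9.40%
E(R_P) = R_f + β_P × MRP = 4.1% + 1.5841 × 9.4% = 18.99%

18.99%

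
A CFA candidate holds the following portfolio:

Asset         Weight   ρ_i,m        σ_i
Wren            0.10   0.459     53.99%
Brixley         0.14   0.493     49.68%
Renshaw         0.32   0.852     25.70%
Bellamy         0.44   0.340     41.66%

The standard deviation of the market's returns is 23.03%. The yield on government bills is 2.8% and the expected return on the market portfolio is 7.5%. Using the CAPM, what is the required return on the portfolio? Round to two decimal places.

β_Wren = 0.459 × 53.99% / 23.03% = 1.0760
β_Brixley = 0.493 × 49.68% / 23.03% = 1.0635
β_Renshaw = 0.852 × 25.70% / 23.03% = 0.9508
β_Bellamy = 0.340 × 41.66% / 23.03% = 0.6150
β_P = Σ w_i β_i = 0.10×1.0760 + 0.14×1.0635 + 0.32×0.9508 + 0.44×0.6150 = 0.8313
MRP = 7.5% − 2.8% = 4.70%
E(R_P) = R_f + β_P × MRP = 2.8% + 0.8313 × 4.7% = 6.71%

6.71%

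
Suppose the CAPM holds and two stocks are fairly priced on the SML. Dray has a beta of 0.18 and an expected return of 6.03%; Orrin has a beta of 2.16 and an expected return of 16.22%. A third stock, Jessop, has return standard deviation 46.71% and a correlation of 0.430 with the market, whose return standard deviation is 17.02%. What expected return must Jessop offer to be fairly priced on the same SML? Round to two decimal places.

11.18%

MRP = (16.22% − 6.03%) / (2.16 − 0.18) = 5.1465%
R_f = 6.03% − 0.18 × 5.1465% = 5.1036%
β_Jessop = ρ·σ_i/σ_m = 0.430 × 46.71 / 17.02 = 1.1801
E(R_Jessop) = R_f + β × MRP = 5.1036% + 1.1801 × 5.1465% = 11.18%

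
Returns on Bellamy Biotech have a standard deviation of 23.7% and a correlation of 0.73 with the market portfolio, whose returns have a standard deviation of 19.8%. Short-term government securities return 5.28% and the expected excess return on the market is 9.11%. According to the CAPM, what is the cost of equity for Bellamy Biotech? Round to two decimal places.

13.24%

β = ρ × σ_i / σ_m = 0.73 × 23.7% / 19.8% = 0.8738
E(R) = 5.28% + 0.8738 × 9.11% = 13.24%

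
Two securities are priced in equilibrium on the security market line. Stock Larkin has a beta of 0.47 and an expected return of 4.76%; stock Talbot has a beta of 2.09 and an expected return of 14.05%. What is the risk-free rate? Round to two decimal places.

Both satisfy E(R) = R_f + β·MRP, so the slope of the SML is
MRP = (14.05% − 4.76%) / (2.09 − 0.47) = 9.29% / 1.62 = 5.7346%
R_f = E(R_Larkin) − β_Larkin·MRP = 4.76% − 0.47 × 5.7346% = 2.0647%

2.06%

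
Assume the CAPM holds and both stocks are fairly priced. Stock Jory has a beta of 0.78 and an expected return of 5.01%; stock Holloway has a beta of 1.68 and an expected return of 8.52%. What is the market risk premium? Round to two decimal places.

Both satisfy E(R) = R_f + β·MRP, so the slope of the SML is
MRP = (8.52% − 5.01%) / (1.68 − 0.78) = 3.51% / 0.90 = 3.9000%

3.90%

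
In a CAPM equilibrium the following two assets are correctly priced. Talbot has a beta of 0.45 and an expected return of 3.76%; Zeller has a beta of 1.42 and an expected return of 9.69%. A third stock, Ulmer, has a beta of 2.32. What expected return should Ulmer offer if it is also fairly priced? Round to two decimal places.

15.19%

MRP (SML slope) = (9.69% − 3.76%) / (1.42 − 0.45) = 5.93% / 0.97 = 6.1134%
R_f (intercept) = 3.76% − 0.45 × 6.1134% = 1.0090%
E(R_Ulmer) = R_f + β × MRP = 1.0090% + 2.32 × 6.1134% = 15.19%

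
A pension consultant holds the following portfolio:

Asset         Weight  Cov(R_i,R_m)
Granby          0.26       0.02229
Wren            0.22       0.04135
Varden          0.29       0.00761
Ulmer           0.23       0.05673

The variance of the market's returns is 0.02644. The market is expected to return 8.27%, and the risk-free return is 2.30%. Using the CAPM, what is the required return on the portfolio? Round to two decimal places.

β_Granby = 0.02229 / 0.02644 = 0.8430
β_Wren = 0.04135 / 0.02644 = 1.5639
β_Varden = 0.00761 / 0.02644 = 0.2878
β_Ulmer = 0.05673 / 0.02644 = 2.1456
β_P = Σ w_i β_i = 0.26×0.8430 + 0.22×1.5639 + 0.29×0.2878 + 0.23×2.1456 = 1.1402
MRP = 8.27% − 2.30% = 5.97%
E(R_P) = R_f + β_P × MRP = 2.30% + 1.1402 × 5.97% = 9.11%

9.11%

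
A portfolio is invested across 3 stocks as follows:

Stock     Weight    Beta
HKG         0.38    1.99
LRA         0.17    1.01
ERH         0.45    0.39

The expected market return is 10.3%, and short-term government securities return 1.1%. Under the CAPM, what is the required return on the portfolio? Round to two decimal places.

11.25%

β_P = Σ w_i β_i = 0.38×1.99 + 0.17×1.01 + 0.45×0.39 = 1.1034
MRP = 10.3% − 1.1% = 9.20%
E(R_P) = R_f + β_P × MRP = 1.1% + 1.1034 × 9.2% = 11.25%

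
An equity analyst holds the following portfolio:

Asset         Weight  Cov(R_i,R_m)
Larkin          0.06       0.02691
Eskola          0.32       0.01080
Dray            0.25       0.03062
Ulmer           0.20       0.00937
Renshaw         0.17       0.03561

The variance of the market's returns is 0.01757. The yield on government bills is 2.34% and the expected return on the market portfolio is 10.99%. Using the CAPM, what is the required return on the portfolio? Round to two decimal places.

β_Larkin = 0.02691 / 0.01757 = 1.5316
β_Eskola = 0.01080 / 0.01757 = 0.6147
β_Dray = 0.03062 / 0.01757 = 1.7427
β_Ulmer = 0.00937 / 0.01757 = 0.5333
β_Renshaw = 0.03561 / 0.01757 = 2.0268
β_P = Σ w_i β_i = 0.06×1.5316 + 0.32×0.6147 + 0.25×1.7427 + 0.20×0.5333 + 0.17×2.0268 = 1.1755
MRP = 10.99% − 2.34% = 8.65%
E(R_P) = R_f + β_P × MRP = 2.34% + 1.1755 × 8.65% = 12.51%

12.51%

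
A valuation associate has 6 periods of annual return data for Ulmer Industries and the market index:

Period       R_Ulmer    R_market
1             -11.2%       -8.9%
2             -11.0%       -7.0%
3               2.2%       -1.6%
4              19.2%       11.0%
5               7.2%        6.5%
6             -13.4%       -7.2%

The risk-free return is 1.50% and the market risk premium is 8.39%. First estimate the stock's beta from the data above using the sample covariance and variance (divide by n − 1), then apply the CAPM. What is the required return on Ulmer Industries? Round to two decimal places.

14.42%

Mean R_i = (-11.2 − 11.0 + 2.2 + 19.2 + 7.2 − 13.4) / 6 = -1.1667%
Mean R_m = (-8.9 − 7.0 − 1.6 + 11.0 + 6.5 − 7.2) / 6 = -1.2000%
Σ(R_i − R̄_i)(R_m − R̄_m) = 519.2400  ⇒  Cov = 519.2400 / 5 = 103.8480
Σ(R_m − R̄_m)² = 337.2200  ⇒  Var(R_m) = 337.2200 / 5 = 67.4440
β = Cov / Var(R_m) = 103.8480 / 67.4440 = 1.5398
E(R) = R_f + β × MRP = 1.50% + 1.5398 × 8.39% = 14.42%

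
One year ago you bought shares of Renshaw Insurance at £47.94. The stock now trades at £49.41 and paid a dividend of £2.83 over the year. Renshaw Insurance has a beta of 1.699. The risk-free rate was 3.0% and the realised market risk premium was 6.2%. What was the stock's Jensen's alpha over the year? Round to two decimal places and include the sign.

-4.56%

Realised HPR = (P1 + D1 − P0) / P0 = (49.41 + 2.83 − 47.94) / 47.94 = 4.30 / 47.94 = 8.9695%
CAPM required = R_f + β·MRP = 3.0% + 1.699 × 6.2% = 13.5338%
α = realised − required = 8.9695% − 13.5338% = -4.56%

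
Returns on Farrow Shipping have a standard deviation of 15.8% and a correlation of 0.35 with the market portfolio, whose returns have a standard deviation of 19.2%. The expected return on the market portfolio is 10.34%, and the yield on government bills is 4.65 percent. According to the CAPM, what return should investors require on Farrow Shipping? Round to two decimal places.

6.29%

β = ρ × σ_i / σ_m = 0.35 × 15.8% / 19.2% = 0.2880
MRP = 10.34% − 4.65% = 5.69%
E(R) = 4.65% + 0.2880 × 5.69% = 6.29%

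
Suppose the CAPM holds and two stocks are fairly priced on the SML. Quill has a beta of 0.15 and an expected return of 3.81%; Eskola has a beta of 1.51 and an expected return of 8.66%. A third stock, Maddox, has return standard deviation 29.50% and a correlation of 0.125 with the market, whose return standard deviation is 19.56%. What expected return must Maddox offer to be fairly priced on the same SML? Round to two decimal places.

MRP = (8.66% − 3.81%) / (1.51 − 0.15) = 3.5662%
R_f = 3.81% − 0.15 × 3.5662% = 3.2751%
β_Maddox = ρ·σ_i/σ_m = 0.125 × 29.50 / 19.56 = 0.1885
E(R_Maddox) = R_f + β × MRP = 3.2751% + 0.1885 × 3.5662% = 3.95%

3.95%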